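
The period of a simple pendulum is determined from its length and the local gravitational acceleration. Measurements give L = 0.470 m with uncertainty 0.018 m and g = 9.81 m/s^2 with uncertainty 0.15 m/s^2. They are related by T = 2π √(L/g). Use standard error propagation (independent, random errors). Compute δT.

0.0284 s

T is a product of powers, so relative uncertainties combine in quadrature:
  (½·δL/L)² = (0.5×0.0383)² = 0.000367;  (−½·δg/g)² = (-0.5×0.0153)² = 5.84e-05
δT/T = √(0.000425) = 0.0206
T = 1.38 s, so δT = 0.0206 × 1.38 = 0.0284 s.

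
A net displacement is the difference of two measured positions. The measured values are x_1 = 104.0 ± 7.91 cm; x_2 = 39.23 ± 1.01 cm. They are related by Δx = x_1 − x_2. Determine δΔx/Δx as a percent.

12.3%

For a sum/difference, combine absolute errors in quadrature:
  (δx_1)² = 62.6;  (δx_2)² = 1.02
δΔx = √(63.6) = 7.97 cm
Δx = 64.77 cm, so δΔx/Δx = 7.97/64.77 = 0.123.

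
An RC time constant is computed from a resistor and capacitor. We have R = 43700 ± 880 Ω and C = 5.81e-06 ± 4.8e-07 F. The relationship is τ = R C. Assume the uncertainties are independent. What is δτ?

0.0216 s

For a monomial τ ∝ R, C, fractional errors add in quadrature:
  (1·δR/R)² = (1×0.0201)² = 0.000406;  (1·δC/C)² = (1×0.0826)² = 0.00683
δτ/τ = √(0.00723) = 0.0850
τ = 0.254 s, so δτ = 0.0850 × 0.254 = 0.0216 s.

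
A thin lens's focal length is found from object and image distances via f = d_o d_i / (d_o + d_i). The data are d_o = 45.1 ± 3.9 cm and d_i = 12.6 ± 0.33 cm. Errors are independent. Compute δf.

0.274 cm

∂f/∂d_o = (d_i/(d_o+d_i))² = 0.0477;  ∂f/∂d_i = (d_o/(d_o+d_i))² = 0.611
δf = √((∂f/∂d_o · δd_o)² + (∂f/∂d_i · δd_i)²) = √(0.0346 + 0.0406) = 0.274 cm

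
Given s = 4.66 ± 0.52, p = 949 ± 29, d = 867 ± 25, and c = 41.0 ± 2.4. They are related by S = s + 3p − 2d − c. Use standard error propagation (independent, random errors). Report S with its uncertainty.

S is a linear combination, so absolute uncertainties add in quadrature:
  (δs)² = 0.270;  (3·δp)² = 7570;  (2·δd)² = 2500;  (δc)² = 5.76
δS = √(10100) = 100
S = 1080.

1080 ± 100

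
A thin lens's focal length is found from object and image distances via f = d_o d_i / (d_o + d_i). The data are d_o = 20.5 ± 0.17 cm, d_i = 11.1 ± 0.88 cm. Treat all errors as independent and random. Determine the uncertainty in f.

∂f/∂d_o = (d_i/(d_o+d_i))² = 0.123;  ∂f/∂d_i = (d_o/(d_o+d_i))² = 0.421
δf = √((∂f/∂d_o · δd_o)² + (∂f/∂d_i · δd_i)²) = √(0.000440 + 0.137) = 0.371 cm

0.371 cm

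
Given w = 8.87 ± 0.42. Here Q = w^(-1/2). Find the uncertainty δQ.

0.00795

Q is a product of powers, so relative uncertainties combine in quadrature:
  (−½·δw/w)² = (-0.5×0.0474)² = 0.000561
δQ/Q = √(0.000561) = 0.0237
Q = 0.336, so δQ = 0.0237 × 0.336 = 0.00795.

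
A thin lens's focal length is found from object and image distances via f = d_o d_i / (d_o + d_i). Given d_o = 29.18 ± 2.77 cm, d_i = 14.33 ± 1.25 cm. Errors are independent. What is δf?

0.637 cm

∂f/∂d_o = (d_i/(d_o+d_i))² = 0.108;  ∂f/∂d_i = (d_o/(d_o+d_i))² = 0.450
δf = √((∂f/∂d_o · δd_o)² + (∂f/∂d_i · δd_i)²) = √(0.0903 + 0.316) = 0.637 cm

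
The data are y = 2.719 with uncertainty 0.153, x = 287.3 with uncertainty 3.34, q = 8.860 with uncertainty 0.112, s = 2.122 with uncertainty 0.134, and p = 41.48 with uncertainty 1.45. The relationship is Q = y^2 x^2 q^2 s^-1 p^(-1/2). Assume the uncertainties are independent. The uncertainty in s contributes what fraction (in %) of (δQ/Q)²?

22.0%

(δQ/Q)² = (2·δy/y)² + (2·δx/x)² + (2·δq/q)² + (-1·δs/s)² + (−½·δp/p)²
  y term: (2×0.0563)² = 0.0127
  x term: (2×0.0116)² = 0.000541
  q term: (2×0.0126)² = 0.000639
  s term: (-1×0.0631)² = 0.00399
  p term: (-0.5×0.0350)² = 0.000305
Total = 0.0181. Share from s = 0.00399/0.0181 = 0.220.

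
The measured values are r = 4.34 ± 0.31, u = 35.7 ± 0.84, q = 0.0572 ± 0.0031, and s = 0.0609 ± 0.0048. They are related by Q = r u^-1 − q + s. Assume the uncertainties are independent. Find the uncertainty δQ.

0.0108

Let p = r·u^-1 = 0.122. δp/p = √((1·δr/r)² + (-1·δu/u)²) = √(0.00510 + 0.000554) = 0.0752, so δp = 0.00914.
Q = p − q + s: δQ = √(δp² + δq² + δs²) = √(8.36e-05 + 9.61e-06 + 2.3e-05) = 0.0108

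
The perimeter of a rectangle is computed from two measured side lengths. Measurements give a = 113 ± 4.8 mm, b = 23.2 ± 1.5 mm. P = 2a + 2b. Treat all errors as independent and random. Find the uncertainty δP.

10.1 mm

P is a linear combination, so absolute uncertainties add in quadrature:
  (2·δa)² = 92.2;  (2·δb)² = 9.00
δP = √(101) = 10.1 mm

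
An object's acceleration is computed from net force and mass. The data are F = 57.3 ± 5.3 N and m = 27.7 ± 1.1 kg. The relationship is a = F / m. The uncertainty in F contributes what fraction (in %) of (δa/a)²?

(δa/a)² = (1·δF/F)² + (-1·δm/m)²
  F term: (1×0.0925)² = 0.00856
  m term: (-1×0.0397)² = 0.00158
Total = 0.0101. Share from F = 0.00856/0.0101 = 0.844.

84.4%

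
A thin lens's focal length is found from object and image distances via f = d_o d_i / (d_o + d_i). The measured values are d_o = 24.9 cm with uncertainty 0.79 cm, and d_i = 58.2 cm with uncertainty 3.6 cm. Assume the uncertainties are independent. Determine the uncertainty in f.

∂f/∂d_o = (d_i/(d_o+d_i))² = 0.491;  ∂f/∂d_i = (d_o/(d_o+d_i))² = 0.0898
δf = √((∂f/∂d_o · δd_o)² + (∂f/∂d_i · δd_i)²) = √(0.150 + 0.104) = 0.505 cm

0.505 cm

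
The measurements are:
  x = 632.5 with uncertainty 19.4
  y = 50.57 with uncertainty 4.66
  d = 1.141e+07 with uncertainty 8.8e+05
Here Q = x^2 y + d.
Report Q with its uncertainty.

(3.164 ± 0.241) × 10^7

Let p = x^2·y = 2.023e+07. δp/p = √((2·δx/x)² + (1·δy/y)²) = √(0.00376 + 0.00849) = 0.111, so δp = 2.24e+06.
Q = p + d: δQ = √(δp² + δd²) = √(5.02e+12 + 7.74e+11) = 2.41e+06
Q = 3.164e+07.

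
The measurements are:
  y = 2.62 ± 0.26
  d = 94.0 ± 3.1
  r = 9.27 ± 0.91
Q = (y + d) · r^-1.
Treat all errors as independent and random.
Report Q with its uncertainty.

10.4 ± 1.08

Let u = y + d = 96.6. δu = √(δy² + δd²) = √(0.0676 + 9.61) = 3.11, so δu/u = 0.0322.
Q is then a monomial in u, r:
δQ/Q = √((δu/u)² + (-1·δr/r)²) = √(0.00104 + 0.00964) = 0.103
Q = 10.4, so δQ = 0.103 × 10.4 = 1.08.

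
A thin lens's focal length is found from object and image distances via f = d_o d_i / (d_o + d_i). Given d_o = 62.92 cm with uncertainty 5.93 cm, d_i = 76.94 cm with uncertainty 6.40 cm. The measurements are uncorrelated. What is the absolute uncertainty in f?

2.21 cm

∂f/∂d_o = (d_i/(d_o+d_i))² = 0.303;  ∂f/∂d_i = (d_o/(d_o+d_i))² = 0.202
δf = √((∂f/∂d_o · δd_o)² + (∂f/∂d_i · δd_i)²) = √(3.22 + 1.68) = 2.21 cm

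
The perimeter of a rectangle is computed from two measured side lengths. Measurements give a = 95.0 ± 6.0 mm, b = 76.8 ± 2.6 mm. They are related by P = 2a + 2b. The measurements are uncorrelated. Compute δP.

13.1 mm

For a sum/difference, combine absolute errors in quadrature:
  (2·δa)² = 144;  (2·δb)² = 27.0
δP = √(171) = 13.1 mm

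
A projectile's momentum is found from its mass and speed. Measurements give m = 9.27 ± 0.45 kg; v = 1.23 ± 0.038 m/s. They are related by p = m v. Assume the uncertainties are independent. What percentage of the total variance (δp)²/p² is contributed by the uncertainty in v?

(δp/p)² = (1·δm/m)² + (1·δv/v)²
  m term: (1×0.0485)² = 0.00236
  v term: (1×0.0309)² = 0.000954
Total = 0.00331. Share from v = 0.000954/0.00331 = 0.288.

28.8%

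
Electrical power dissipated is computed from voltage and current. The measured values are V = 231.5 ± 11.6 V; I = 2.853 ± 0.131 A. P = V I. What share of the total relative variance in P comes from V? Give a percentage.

54.4%

(δP/P)² = (1·δV/V)² + (1·δI/I)²
  V term: (1×0.0501)² = 0.00251
  I term: (1×0.0459)² = 0.00211
Total = 0.00462. Share from V = 0.00251/0.00462 = 0.544.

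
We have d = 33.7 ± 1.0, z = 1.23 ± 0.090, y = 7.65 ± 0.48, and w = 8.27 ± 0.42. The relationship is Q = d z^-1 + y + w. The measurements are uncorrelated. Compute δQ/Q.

Let p = d·z^-1 = 27.4. δp/p = √((1·δd/d)² + (-1·δz/z)²) = √(0.000881 + 0.00535) = 0.0790, so δp = 2.16.
Q = p + y + w: δQ = √(δp² + δy² + δw²) = √(4.68 + 0.230 + 0.176) = 2.26
Q = 43.3, so δQ/Q = 2.26/43.3 = 0.0521.

0.0521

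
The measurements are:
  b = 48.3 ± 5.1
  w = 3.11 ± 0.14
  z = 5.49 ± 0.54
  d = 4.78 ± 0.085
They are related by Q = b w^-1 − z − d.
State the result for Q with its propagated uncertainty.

5.26 ± 1.86

Let p = b·w^-1 = 15.5. δp/p = √((1·δb/b)² + (-1·δw/w)²) = √(0.0111 + 0.00203) = 0.115, so δp = 1.78.
Q = p − z − d: δQ = √(δp² + δz² + δd²) = √(3.18 + 0.292 + 0.00723) = 1.86
Q = 5.26.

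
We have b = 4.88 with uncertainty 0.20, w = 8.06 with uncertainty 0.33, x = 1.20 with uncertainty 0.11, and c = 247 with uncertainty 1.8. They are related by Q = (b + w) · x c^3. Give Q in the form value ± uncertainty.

(2.34 ± 0.231) × 10^8

Let u = b + w = 12.9. δu = √(δb² + δw²) = √(0.0400 + 0.109) = 0.386, so δu/u = 0.0298.
Q is then a monomial in u, x, c:
δQ/Q = √((δu/u)² + (1·δx/x)² + (3·δc/c)²) = √(0.000889 + 0.00840 + 0.000478) = 0.0988
Q = 2.34e+08, so δQ = 0.0988 × 2.34e+08 = 2.31e+07.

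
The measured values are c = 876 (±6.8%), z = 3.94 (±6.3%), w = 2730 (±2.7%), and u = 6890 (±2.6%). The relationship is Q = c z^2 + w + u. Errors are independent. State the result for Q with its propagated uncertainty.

23200 ± 1960

Let p = c·z^2 = 13600. δp/p = √((1·δc/c)² + (2·δz/z)²) = √(0.00462 + 0.0159) = 0.143, so δp = 1950.
Q = p + w + u: δQ = √(δp² + δw² + δu²) = √(3.79e+06 + 5430 + 32100) = 1960
Q = 23200.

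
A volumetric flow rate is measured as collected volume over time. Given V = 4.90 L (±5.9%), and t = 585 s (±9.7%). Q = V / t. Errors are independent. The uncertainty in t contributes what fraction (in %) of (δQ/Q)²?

73.0%

(δQ/Q)² = (1·δV/V)² + (-1·δt/t)²
  V term: (1×0.0590)² = 0.00348
  t term: (-1×0.0970)² = 0.00941
Total = 0.0129. Share from t = 0.00941/0.0129 = 0.730.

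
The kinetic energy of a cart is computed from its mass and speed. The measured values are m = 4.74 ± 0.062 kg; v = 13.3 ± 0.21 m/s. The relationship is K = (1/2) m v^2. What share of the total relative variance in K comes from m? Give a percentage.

(δK/K)² = (1·δm/m)² + (2·δv/v)²
  m term: (1×0.0131)² = 0.000171
  v term: (2×0.0158)² = 0.000997
Total = 0.00117. Share from m = 0.000171/0.00117 = 0.146.

14.6%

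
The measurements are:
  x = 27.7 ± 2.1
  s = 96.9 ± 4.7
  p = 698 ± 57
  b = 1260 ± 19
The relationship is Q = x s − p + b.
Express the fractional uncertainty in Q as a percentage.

7.67%

Let w = x·s = 2680. δw/w = √((1·δx/x)² + (1·δs/s)²) = √(0.00575 + 0.00235) = 0.0900, so δw = 242.
Q = w − p + b: δQ = √(δw² + δp² + δb²) = √(58400 + 3250 + 361) = 249
Q = 3250, so δQ/Q = 249/3250 = 0.0767.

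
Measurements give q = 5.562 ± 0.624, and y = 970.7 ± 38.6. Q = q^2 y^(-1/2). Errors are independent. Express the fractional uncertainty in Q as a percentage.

Q is a product of powers, so relative uncertainties combine in quadrature:
  (2·δq/q)² = (2×0.112)² = 0.0503;  (−½·δy/y)² = (-0.5×0.0398)² = 0.000395
δQ/Q = √(0.0507) = 0.225

22.5%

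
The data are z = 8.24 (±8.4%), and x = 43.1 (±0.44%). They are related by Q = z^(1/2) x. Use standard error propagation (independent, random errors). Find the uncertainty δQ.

5.22

Each factor contributes (exponent × relative error)² to (δQ/Q)²:
  (½·δz/z)² = (0.5×0.0840)² = 0.00176;  (1·δx/x)² = (1×0.00440)² = 1.94e-05
δQ/Q = √(0.00178) = 0.0422
Q = 124, so δQ = 0.0422 × 124 = 5.22.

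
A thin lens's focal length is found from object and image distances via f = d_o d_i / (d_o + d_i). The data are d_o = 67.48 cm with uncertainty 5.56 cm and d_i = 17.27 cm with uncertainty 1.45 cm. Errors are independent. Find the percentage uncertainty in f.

∂f/∂d_o = (d_i/(d_o+d_i))² = 0.0415;  ∂f/∂d_i = (d_o/(d_o+d_i))² = 0.634
δf = √((∂f/∂d_o · δd_o)² + (∂f/∂d_i · δd_i)²) = √(0.0533 + 0.845) = 0.948 cm
f = 13.75 cm, so δf/f = 0.948/13.75 = 0.0689.

6.89%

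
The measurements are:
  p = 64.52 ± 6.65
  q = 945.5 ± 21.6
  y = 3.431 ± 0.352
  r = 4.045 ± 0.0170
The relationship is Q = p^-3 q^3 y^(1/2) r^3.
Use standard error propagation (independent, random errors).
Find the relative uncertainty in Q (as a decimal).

Relative error in a monomial: (δQ/Q)² = Σ (nᵢ · δxᵢ/xᵢ)².
  (-3·δp/p)² = (-3×0.103)² = 0.0956;  (3·δq/q)² = (3×0.0228)² = 0.00470;  (½·δy/y)² = (0.5×0.103)² = 0.00263;  (3·δr/r)² = (3×0.00420)² = 0.000159
δQ/Q = √(0.103) = 0.321

0.321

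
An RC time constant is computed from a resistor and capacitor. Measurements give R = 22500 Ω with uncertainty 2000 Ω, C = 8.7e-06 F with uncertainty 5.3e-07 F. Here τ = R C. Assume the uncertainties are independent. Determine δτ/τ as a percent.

10.8%

Relative error in a monomial: (δτ/τ)² = Σ (nᵢ · δxᵢ/xᵢ)².
  (1·δR/R)² = (1×0.0889)² = 0.00790;  (1·δC/C)² = (1×0.0609)² = 0.00371
δτ/τ = √(0.0116) = 0.108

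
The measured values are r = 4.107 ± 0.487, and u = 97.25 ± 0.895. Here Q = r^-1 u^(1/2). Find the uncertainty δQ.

Since Q is a product/quotient, work with relative uncertainties:
  (-1·δr/r)² = (-1×0.119)² = 0.0141;  (½·δu/u)² = (0.5×0.00920)² = 2.12e-05
δQ/Q = √(0.0141) = 0.119
Q = 2.401, so δQ = 0.119 × 2.401 = 0.285.

0.285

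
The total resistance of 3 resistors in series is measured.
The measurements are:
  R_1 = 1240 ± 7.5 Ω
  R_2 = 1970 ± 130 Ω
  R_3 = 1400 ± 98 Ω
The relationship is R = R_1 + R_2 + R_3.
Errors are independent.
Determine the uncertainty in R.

For a sum/difference, combine absolute errors in quadrature:
  (δR_1)² = 56.2;  (δR_2)² = 16900;  (δR_3)² = 9600
δR = √(26600) = 163 Ω

163 Ω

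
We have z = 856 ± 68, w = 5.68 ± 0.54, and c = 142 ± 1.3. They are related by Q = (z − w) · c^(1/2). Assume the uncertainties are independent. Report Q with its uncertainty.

Let u = z − w = 850. δu = √(δz² + δw²) = √(4620 + 0.292) = 68.0, so δu/u = 0.0800.
Q is then a monomial in u, c:
δQ/Q = √((δu/u)² + (½·δc/c)²) = √(0.00640 + 2.1e-05) = 0.0801
Q = 10100, so δQ = 0.0801 × 10100 = 812.

10100 ± 812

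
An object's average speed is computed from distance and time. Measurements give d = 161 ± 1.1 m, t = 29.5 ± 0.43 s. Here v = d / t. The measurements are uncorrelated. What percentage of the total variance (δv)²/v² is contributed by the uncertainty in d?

(δv/v)² = (1·δd/d)² + (-1·δt/t)²
  d term: (1×0.00683)² = 4.67e-05
  t term: (-1×0.0146)² = 0.000212
Total = 0.000259. Share from d = 4.67e-05/0.000259 = 0.180.

18.0%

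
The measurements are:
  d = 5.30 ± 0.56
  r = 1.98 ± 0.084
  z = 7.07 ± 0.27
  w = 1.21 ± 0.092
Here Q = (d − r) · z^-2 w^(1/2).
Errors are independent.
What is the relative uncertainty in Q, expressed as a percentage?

19.1%

Let u = d − r = 3.32. δu = √(δd² + δr²) = √(0.314 + 0.00706) = 0.566, so δu/u = 0.171.
Q is then a monomial in u, z, w:
δQ/Q = √((δu/u)² + (-2·δz/z)² + (½·δw/w)²) = √(0.0291 + 0.00583 + 0.00145) = 0.191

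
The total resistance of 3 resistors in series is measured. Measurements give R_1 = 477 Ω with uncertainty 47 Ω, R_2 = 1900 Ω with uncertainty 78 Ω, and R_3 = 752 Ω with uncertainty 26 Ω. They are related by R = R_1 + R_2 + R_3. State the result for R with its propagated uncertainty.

3130 ± 94.7 Ω

For a sum/difference, combine absolute errors in quadrature:
  (δR_1)² = 2210;  (δR_2)² = 6080;  (δR_3)² = 676
δR = √(8970) = 94.7 Ω
R = 3130 Ω.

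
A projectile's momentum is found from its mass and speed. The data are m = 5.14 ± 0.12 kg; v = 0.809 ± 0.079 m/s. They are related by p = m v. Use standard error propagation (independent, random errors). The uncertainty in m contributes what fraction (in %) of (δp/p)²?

(δp/p)² = (1·δm/m)² + (1·δv/v)²
  m term: (1×0.0233)² = 0.000545
  v term: (1×0.0977)² = 0.00954
Total = 0.0101. Share from m = 0.000545/0.0101 = 0.0541.

5.41%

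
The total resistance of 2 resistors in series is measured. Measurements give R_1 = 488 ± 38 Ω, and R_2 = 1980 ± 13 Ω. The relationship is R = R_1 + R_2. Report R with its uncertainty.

R is a linear combination, so absolute uncertainties add in quadrature:
  (δR_1)² = 1440;  (δR_2)² = 169
δR = √(1610) = 40.2 Ω
R = 2470 Ω.

2470 ± 40.2 Ω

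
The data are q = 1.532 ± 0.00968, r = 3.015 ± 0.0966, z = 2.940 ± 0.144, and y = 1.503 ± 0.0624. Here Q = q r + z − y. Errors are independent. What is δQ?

Let p = q·r = 4.619. δp/p = √((1·δq/q)² + (1·δr/r)²) = √(3.99e-05 + 0.00103) = 0.0327, so δp = 0.151.
Q = p + z − y: δQ = √(δp² + δz² + δy²) = √(0.0228 + 0.0207 + 0.00389) = 0.218

0.218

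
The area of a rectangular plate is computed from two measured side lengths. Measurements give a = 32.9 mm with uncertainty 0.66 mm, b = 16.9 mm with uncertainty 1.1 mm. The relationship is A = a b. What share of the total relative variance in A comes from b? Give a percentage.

(δA/A)² = (1·δa/a)² + (1·δb/b)²
  a term: (1×0.0201)² = 0.000402
  b term: (1×0.0651)² = 0.00424
Total = 0.00464. Share from b = 0.00424/0.00464 = 0.913.

91.3%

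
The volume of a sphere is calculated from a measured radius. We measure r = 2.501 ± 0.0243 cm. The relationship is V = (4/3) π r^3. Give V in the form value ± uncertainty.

65.53 ± 1.91 cm^3

Relative error in a monomial: (δV/V)² = Σ (nᵢ · δxᵢ/xᵢ)².
  (3·δr/r)² = (3×0.00972)² = 0.000850
δV/V = √(0.000850) = 0.0291
V = 65.53 cm^3, so δV = 0.0291 × 65.53 = 1.91 cm^3.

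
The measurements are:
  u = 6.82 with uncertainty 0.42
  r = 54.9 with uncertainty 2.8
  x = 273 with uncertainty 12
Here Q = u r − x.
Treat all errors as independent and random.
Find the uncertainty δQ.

Let p = u·r = 374. δp/p = √((1·δu/u)² + (1·δr/r)²) = √(0.00379 + 0.00260) = 0.0800, so δp = 29.9.
Q = p − x: δQ = √(δp² + δx²) = √(896 + 144) = 32.3

32.3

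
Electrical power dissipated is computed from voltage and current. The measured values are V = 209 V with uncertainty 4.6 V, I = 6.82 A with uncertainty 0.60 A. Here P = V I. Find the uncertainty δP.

Since P is a product/quotient, work with relative uncertainties:
  (1·δV/V)² = (1×0.0220)² = 0.000484;  (1·δI/I)² = (1×0.0880)² = 0.00774
δP/P = √(0.00822) = 0.0907
P = 1430 W, so δP = 0.0907 × 1430 = 129 W.

129 W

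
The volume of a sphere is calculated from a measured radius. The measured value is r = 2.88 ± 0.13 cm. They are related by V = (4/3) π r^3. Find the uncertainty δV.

Since V is a product/quotient, work with relative uncertainties:
  (3·δr/r)² = (3×0.0451)² = 0.0183
δV/V = √(0.0183) = 0.135
V = 100 cm^3, so δV = 0.135 × 100 = 13.5 cm^3.

13.5 cm^3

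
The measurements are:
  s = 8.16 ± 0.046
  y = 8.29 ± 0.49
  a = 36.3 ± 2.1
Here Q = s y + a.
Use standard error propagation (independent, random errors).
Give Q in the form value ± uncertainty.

104 ± 4.53

Let p = s·y = 67.6. δp/p = √((1·δs/s)² + (1·δy/y)²) = √(3.18e-05 + 0.00349) = 0.0594, so δp = 4.02.
Q = p + a: δQ = √(δp² + δa²) = √(16.1 + 4.41) = 4.53
Q = 104.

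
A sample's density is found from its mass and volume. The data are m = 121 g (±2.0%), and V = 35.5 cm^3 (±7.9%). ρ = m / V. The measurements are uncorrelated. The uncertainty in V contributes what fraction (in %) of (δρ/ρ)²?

(δρ/ρ)² = (1·δm/m)² + (-1·δV/V)²
  m term: (1×0.0200)² = 0.000400
  V term: (-1×0.0790)² = 0.00624
Total = 0.00664. Share from V = 0.00624/0.00664 = 0.940.

94.0%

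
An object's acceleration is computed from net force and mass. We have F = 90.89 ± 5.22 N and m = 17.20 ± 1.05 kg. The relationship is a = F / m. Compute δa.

0.443 m/s^2

Products/powers → add relative errors in quadrature, weighted by exponent:
  (1·δF/F)² = (1×0.0574)² = 0.00330;  (-1·δm/m)² = (-1×0.0610)² = 0.00373
δa/a = √(0.00703) = 0.0838
a = 5.284 m/s^2, so δa = 0.0838 × 5.284 = 0.443 m/s^2.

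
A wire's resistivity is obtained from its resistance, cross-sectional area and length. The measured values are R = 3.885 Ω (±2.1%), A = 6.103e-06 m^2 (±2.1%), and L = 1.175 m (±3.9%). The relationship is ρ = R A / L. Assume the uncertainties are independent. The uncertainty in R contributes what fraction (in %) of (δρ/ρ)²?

(δρ/ρ)² = (1·δR/R)² + (1·δA/A)² + (-1·δL/L)²
  R term: (1×0.0210)² = 0.000441
  A term: (1×0.0210)² = 0.000441
  L term: (-1×0.0390)² = 0.00152
Total = 0.00240. Share from R = 0.000441/0.00240 = 0.184.

18.4%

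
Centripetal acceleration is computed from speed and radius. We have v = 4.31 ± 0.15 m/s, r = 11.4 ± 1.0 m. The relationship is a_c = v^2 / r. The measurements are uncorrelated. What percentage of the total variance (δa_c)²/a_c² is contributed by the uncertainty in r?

(δa_c/a_c)² = (2·δv/v)² + (-1·δr/r)²
  v term: (2×0.0348)² = 0.00484
  r term: (-1×0.0877)² = 0.00769
Total = 0.0125. Share from r = 0.00769/0.0125 = 0.614.

61.4%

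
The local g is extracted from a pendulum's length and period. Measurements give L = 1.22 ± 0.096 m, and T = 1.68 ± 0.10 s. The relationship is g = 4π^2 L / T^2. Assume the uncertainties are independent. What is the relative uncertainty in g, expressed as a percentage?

14.3%

Relative error in a monomial: (δg/g)² = Σ (nᵢ · δxᵢ/xᵢ)².
  (1·δL/L)² = (1×0.0787)² = 0.00619;  (-2·δT/T)² = (-2×0.0595)² = 0.0142
δg/g = √(0.0204) = 0.143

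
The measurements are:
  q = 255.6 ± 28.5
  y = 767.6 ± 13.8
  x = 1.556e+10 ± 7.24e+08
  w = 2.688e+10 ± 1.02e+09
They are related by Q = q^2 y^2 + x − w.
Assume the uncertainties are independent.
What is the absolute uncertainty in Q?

Let p = q^2·y^2 = 3.849e+10. δp/p = √((2·δq/q)² + (2·δy/y)²) = √(0.0497 + 0.00129) = 0.226, so δp = 8.7e+09.
Q = p + x − w: δQ = √(δp² + δx² + δw²) = √(7.56e+19 + 5.24e+17 + 1.04e+18) = 8.78e+09

8.78e+09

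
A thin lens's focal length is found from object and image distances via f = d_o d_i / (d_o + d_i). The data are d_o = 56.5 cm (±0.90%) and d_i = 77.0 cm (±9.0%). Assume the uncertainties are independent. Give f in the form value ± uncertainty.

32.6 ± 1.25 cm

∂f/∂d_o = (d_i/(d_o+d_i))² = 0.333;  ∂f/∂d_i = (d_o/(d_o+d_i))² = 0.179
δf = √((∂f/∂d_o · δd_o)² + (∂f/∂d_i · δd_i)²) = √(0.0286 + 1.54) = 1.25 cm
f = 32.6 cm.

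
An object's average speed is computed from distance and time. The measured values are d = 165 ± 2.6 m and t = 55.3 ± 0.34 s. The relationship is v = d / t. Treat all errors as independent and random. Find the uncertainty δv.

v is a product of powers, so relative uncertainties combine in quadrature:
  (1·δd/d)² = (1×0.0158)² = 0.000248;  (-1·δt/t)² = (-1×0.00615)² = 3.78e-05
δv/v = √(0.000286) = 0.0169
v = 2.98 m/s, so δv = 0.0169 × 2.98 = 0.0505 m/s.

0.0505 m/s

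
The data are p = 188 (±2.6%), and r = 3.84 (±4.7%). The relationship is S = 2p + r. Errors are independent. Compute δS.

Each term contributes (cᵢ δxᵢ)² to (δS)²:
  (2·δp)² = 95.6;  (δr)² = 0.0326
δS = √(95.6) = 9.78

9.78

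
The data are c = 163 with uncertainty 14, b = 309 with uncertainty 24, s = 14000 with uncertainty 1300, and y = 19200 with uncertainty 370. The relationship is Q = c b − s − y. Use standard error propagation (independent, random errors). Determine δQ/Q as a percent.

Let p = c·b = 50400. δp/p = √((1·δc/c)² + (1·δb/b)²) = √(0.00738 + 0.00603) = 0.116, so δp = 5830.
Q = p − s − y: δQ = √(δp² + δs² + δy²) = √(3.4e+07 + 1.69e+06 + 1.37e+05) = 5990
Q = 17200, so δQ/Q = 5990/17200 = 0.349.

34.9%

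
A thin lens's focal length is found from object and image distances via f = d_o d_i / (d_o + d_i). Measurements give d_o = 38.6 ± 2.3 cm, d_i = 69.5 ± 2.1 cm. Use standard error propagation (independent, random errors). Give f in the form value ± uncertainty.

24.8 ± 0.988 cm

∂f/∂d_o = (d_i/(d_o+d_i))² = 0.413;  ∂f/∂d_i = (d_o/(d_o+d_i))² = 0.128
δf = √((∂f/∂d_o · δd_o)² + (∂f/∂d_i · δd_i)²) = √(0.904 + 0.0717) = 0.988 cm
f = 24.8 cm.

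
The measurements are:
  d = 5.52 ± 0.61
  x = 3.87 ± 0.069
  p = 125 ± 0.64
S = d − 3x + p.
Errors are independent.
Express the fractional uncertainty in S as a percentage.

0.764%

For a sum/difference, combine absolute errors in quadrature:
  (δd)² = 0.372;  (3·δx)² = 0.0428;  (δp)² = 0.410
δS = √(0.825) = 0.908
S = 119, so δS/S = 0.908/119 = 0.00764.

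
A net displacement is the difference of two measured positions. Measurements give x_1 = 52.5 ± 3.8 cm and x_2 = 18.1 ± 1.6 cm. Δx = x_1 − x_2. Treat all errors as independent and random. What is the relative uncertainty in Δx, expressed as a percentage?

12.0%

Each term contributes (cᵢ δxᵢ)² to (δΔx)²:
  (δx_1)² = 14.4;  (δx_2)² = 2.56
δΔx = √(17.0) = 4.12 cm
Δx = 34.4 cm, so δΔx/Δx = 4.12/34.4 = 0.120.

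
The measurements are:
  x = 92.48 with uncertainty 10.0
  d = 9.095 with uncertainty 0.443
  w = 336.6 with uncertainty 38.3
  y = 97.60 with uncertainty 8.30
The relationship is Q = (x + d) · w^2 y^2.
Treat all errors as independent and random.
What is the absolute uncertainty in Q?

Let u = x + d = 101.6. δu = √(δx² + δd²) = √(100 + 0.196) = 10.0, so δu/u = 0.0985.
Q is then a monomial in u, w, y:
δQ/Q = √((δu/u)² + (2·δw/w)² + (2·δy/y)²) = √(0.00971 + 0.0518 + 0.0289) = 0.301
Q = 1.096e+11, so δQ = 0.301 × 1.096e+11 = 3.3e+10.

3.3e+10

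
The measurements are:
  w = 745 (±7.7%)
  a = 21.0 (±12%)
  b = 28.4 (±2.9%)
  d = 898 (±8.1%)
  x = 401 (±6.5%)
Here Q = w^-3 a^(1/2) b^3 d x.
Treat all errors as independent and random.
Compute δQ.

For a monomial Q ∝ w^-3, a^(1/2), b^3, d, x, fractional errors add in quadrature:
  (-3·δw/w)² = (-3×0.0770)² = 0.0534;  (½·δa/a)² = (0.5×0.120)² = 0.00360;  (3·δb/b)² = (3×0.0290)² = 0.00757;  (1·δd/d)² = (1×0.0810)² = 0.00656;  (1·δx/x)² = (1×0.0650)² = 0.00423
δQ/Q = √(0.0753) = 0.274
Q = 91.4, so δQ = 0.274 × 91.4 = 25.1.

25.1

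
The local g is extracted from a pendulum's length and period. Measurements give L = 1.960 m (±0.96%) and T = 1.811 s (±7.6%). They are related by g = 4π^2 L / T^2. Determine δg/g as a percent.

15.2%

g is a product of powers, so relative uncertainties combine in quadrature:
  (1·δL/L)² = (1×0.00960)² = 9.22e-05;  (-2·δT/T)² = (-2×0.0760)² = 0.0231
δg/g = √(0.0232) = 0.152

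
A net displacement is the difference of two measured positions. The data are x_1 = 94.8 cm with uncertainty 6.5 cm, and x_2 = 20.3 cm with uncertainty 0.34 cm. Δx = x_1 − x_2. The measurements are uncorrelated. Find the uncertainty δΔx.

Δx is a linear combination, so absolute uncertainties add in quadrature:
  (δx_1)² = 42.2;  (δx_2)² = 0.116
δΔx = √(42.4) = 6.51 cm

6.51 cm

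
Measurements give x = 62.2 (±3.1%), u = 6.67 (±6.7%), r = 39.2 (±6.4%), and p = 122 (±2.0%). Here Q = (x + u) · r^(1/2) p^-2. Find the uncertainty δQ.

Let w = x + u = 68.9. δw = √(δx² + δu²) = √(3.72 + 0.200) = 1.98, so δw/w = 0.0287.
Q is then a monomial in w, r, p:
δQ/Q = √((δw/w)² + (½·δr/r)² + (-2·δp/p)²) = √(0.000826 + 0.00102 + 0.00160) = 0.0587
Q = 0.0290, so δQ = 0.0587 × 0.0290 = 0.00170.

0.00170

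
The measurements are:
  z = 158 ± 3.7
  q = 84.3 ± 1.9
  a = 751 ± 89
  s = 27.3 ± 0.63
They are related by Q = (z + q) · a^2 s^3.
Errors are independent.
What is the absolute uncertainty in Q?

6.88e+11

Let u = z + q = 242. δu = √(δz² + δq²) = √(13.7 + 3.61) = 4.16, so δu/u = 0.0172.
Q is then a monomial in u, a, s:
δQ/Q = √((δu/u)² + (2·δa/a)² + (3·δs/s)²) = √(0.000295 + 0.0562 + 0.00479) = 0.248
Q = 2.78e+12, so δQ = 0.248 × 2.78e+12 = 6.88e+11.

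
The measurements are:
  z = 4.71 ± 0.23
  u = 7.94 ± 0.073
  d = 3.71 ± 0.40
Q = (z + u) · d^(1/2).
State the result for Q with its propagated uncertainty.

Let w = z + u = 12.7. δw = √(δz² + δu²) = √(0.0529 + 0.00533) = 0.241, so δw/w = 0.0191.
Q is then a monomial in w, d:
δQ/Q = √((δw/w)² + (½·δd/d)²) = √(0.000364 + 0.00291) = 0.0572
Q = 24.4, so δQ = 0.0572 × 24.4 = 1.39.

24.4 ± 1.39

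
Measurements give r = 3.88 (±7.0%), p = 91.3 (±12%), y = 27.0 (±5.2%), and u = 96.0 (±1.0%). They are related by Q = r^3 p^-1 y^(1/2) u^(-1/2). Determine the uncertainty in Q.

For a monomial Q ∝ r^3, p^-1, y^(1/2), u^(-1/2), fractional errors add in quadrature:
  (3·δr/r)² = (3×0.0700)² = 0.0441;  (-1·δp/p)² = (-1×0.120)² = 0.0144;  (½·δy/y)² = (0.5×0.0520)² = 0.000676;  (−½·δu/u)² = (-0.5×0.0100)² = 2.5e-05
δQ/Q = √(0.0592) = 0.243
Q = 0.339, so δQ = 0.243 × 0.339 = 0.0826.

0.0826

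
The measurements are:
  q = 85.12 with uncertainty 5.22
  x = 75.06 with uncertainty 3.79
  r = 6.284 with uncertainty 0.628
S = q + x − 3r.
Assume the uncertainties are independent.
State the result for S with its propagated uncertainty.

Absolute uncertainties add in quadrature for a linear combination:
  (δq)² = 27.2;  (δx)² = 14.4;  (3·δr)² = 3.55
δS = √(45.2) = 6.72
S = 141.3.

141.3 ± 6.72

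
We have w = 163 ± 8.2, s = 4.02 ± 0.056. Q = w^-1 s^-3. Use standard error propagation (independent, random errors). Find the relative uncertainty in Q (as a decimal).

Products/powers → add relative errors in quadrature, weighted by exponent:
  (-1·δw/w)² = (-1×0.0503)² = 0.00253;  (-3·δs/s)² = (-3×0.0139)² = 0.00175
δQ/Q = √(0.00428) = 0.0654

0.0654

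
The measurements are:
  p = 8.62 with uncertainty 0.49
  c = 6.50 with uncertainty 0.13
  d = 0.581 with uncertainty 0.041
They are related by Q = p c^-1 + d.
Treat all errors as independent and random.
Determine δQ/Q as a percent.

4.71%

Let w = p·c^-1 = 1.33. δw/w = √((1·δp/p)² + (-1·δc/c)²) = √(0.00323 + 0.000400) = 0.0603, so δw = 0.0799.
Q = w + d: δQ = √(δw² + δd²) = √(0.00639 + 0.00168) = 0.0898
Q = 1.91, so δQ/Q = 0.0898/1.91 = 0.0471.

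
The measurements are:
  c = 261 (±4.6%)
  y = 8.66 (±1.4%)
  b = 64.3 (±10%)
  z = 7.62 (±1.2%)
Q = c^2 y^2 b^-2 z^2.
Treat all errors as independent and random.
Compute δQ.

16000

Relative error in a monomial: (δQ/Q)² = Σ (nᵢ · δxᵢ/xᵢ)².
  (2·δc/c)² = (2×0.0460)² = 0.00846;  (2·δy/y)² = (2×0.0140)² = 0.000784;  (-2·δb/b)² = (-2×0.100)² = 0.0400;  (2·δz/z)² = (2×0.0120)² = 0.000576
δQ/Q = √(0.0498) = 0.223
Q = 71700, so δQ = 0.223 × 71700 = 16000.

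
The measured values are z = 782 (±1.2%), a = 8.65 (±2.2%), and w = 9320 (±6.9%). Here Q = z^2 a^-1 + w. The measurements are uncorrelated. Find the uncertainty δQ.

Let p = z^2·a^-1 = 70700. δp/p = √((2·δz/z)² + (-1·δa/a)²) = √(0.000576 + 0.000484) = 0.0326, so δp = 2300.
Q = p + w: δQ = √(δp² + δw²) = √(5.3e+06 + 4.14e+05) = 2390

2390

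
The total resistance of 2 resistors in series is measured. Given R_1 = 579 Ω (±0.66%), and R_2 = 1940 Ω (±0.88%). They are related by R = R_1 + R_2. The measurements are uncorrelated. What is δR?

17.5 Ω

Each term contributes (cᵢ δxᵢ)² to (δR)²:
  (δR_1)² = 14.6;  (δR_2)² = 291
δR = √(306) = 17.5 Ω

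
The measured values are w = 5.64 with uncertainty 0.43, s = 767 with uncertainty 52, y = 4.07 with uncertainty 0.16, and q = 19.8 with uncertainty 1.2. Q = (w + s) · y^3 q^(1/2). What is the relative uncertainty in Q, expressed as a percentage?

Let u = w + s = 773. δu = √(δw² + δs²) = √(0.185 + 2700) = 52.0, so δu/u = 0.0673.
Q is then a monomial in u, y, q:
δQ/Q = √((δu/u)² + (3·δy/y)² + (½·δq/q)²) = √(0.00453 + 0.0139 + 0.000918) = 0.139

13.9%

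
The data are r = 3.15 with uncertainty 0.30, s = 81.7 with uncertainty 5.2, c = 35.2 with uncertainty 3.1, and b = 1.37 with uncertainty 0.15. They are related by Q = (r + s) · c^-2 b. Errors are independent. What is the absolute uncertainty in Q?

0.0203

Let u = r + s = 84.9. δu = √(δr² + δs²) = √(0.0900 + 27.0) = 5.21, so δu/u = 0.0614.
Q is then a monomial in u, c, b:
δQ/Q = √((δu/u)² + (-2·δc/c)² + (1·δb/b)²) = √(0.00377 + 0.0310 + 0.0120) = 0.216
Q = 0.0938, so δQ = 0.216 × 0.0938 = 0.0203.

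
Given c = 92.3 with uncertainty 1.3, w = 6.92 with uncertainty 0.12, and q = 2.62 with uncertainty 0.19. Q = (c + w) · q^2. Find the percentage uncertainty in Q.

14.6%

Let u = c + w = 99.2. δu = √(δc² + δw²) = √(1.69 + 0.0144) = 1.31, so δu/u = 0.0132.
Q is then a monomial in u, q:
δQ/Q = √((δu/u)² + (2·δq/q)²) = √(0.000173 + 0.0210) = 0.146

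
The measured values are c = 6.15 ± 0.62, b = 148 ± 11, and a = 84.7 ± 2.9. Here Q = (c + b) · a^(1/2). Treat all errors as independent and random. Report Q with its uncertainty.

1420 ± 104

Let u = c + b = 154. δu = √(δc² + δb²) = √(0.384 + 121) = 11.0, so δu/u = 0.0715.
Q is then a monomial in u, a:
δQ/Q = √((δu/u)² + (½·δa/a)²) = √(0.00511 + 0.000293) = 0.0735
Q = 1420, so δQ = 0.0735 × 1420 = 104.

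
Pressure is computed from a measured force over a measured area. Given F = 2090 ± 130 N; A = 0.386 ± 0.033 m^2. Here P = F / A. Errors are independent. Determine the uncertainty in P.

P is a product of powers, so relative uncertainties combine in quadrature:
  (1·δF/F)² = (1×0.0622)² = 0.00387;  (-1·δA/A)² = (-1×0.0855)² = 0.00731
δP/P = √(0.0112) = 0.106
P = 5410 Pa, so δP = 0.106 × 5410 = 572 Pa.

572 Pa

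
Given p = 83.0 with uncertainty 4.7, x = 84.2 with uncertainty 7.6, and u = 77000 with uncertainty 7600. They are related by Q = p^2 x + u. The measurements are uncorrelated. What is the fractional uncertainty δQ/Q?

0.128

Let w = p^2·x = 5.8e+05. δw/w = √((2·δp/p)² + (1·δx/x)²) = √(0.0128 + 0.00815) = 0.145, so δw = 84000.
Q = w + u: δQ = √(δw² + δu²) = √(7.06e+09 + 5.78e+07) = 84300
Q = 6.57e+05, so δQ/Q = 84300/6.57e+05 = 0.128.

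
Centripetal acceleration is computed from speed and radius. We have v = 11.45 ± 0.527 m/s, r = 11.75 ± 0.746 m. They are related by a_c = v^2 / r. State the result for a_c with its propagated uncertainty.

11.16 ± 1.25 m/s^2

a_c is a product of powers, so relative uncertainties combine in quadrature:
  (2·δv/v)² = (2×0.0460)² = 0.00847;  (-1·δr/r)² = (-1×0.0635)² = 0.00403
δa_c/a_c = √(0.0125) = 0.112
a_c = 11.16 m/s^2, so δa_c = 0.112 × 11.16 = 1.25 m/s^2.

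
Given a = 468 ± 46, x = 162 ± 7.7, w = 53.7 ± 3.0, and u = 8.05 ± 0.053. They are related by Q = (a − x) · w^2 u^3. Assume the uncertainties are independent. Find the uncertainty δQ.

8.75e+07

Let h = a − x = 306. δh = √(δa² + δx²) = √(2120 + 59.3) = 46.6, so δh/h = 0.152.
Q is then a monomial in h, w, u:
δQ/Q = √((δh/h)² + (2·δw/w)² + (3·δu/u)²) = √(0.0232 + 0.0125 + 0.000390) = 0.190
Q = 4.6e+08, so δQ = 0.190 × 4.6e+08 = 8.75e+07.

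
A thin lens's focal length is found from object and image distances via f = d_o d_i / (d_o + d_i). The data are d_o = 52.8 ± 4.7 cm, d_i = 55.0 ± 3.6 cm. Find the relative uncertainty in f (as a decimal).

0.0556

∂f/∂d_o = (d_i/(d_o+d_i))² = 0.260;  ∂f/∂d_i = (d_o/(d_o+d_i))² = 0.240
δf = √((∂f/∂d_o · δd_o)² + (∂f/∂d_i · δd_i)²) = √(1.50 + 0.746) = 1.50 cm
f = 26.9 cm, so δf/f = 1.50/26.9 = 0.0556.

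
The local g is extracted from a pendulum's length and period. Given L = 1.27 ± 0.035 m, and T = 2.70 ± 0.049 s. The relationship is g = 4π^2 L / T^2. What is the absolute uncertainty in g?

g is a product of powers, so relative uncertainties combine in quadrature:
  (1·δL/L)² = (1×0.0276)² = 0.000760;  (-2·δT/T)² = (-2×0.0181)² = 0.00132
δg/g = √(0.00208) = 0.0456
g = 6.88 m/s^2, so δg = 0.0456 × 6.88 = 0.313 m/s^2.

0.313 m/s^2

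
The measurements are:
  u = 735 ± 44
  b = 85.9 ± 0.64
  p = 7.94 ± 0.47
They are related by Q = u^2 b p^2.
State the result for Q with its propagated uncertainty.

Each factor contributes (exponent × relative error)² to (δQ/Q)²:
  (2·δu/u)² = (2×0.0599)² = 0.0143;  (1·δb/b)² = (1×0.00745)² = 5.55e-05;  (2·δp/p)² = (2×0.0592)² = 0.0140
δQ/Q = √(0.0284) = 0.169
Q = 2.93e+09, so δQ = 0.169 × 2.93e+09 = 4.93e+08.

(2.93 ± 0.493) × 10^9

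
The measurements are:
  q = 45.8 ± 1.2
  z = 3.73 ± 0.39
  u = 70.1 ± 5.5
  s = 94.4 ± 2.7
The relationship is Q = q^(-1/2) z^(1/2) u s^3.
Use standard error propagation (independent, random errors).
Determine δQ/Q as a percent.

12.8%

Relative error in a monomial: (δQ/Q)² = Σ (nᵢ · δxᵢ/xᵢ)².
  (−½·δq/q)² = (-0.5×0.0262)² = 0.000172;  (½·δz/z)² = (0.5×0.105)² = 0.00273;  (1·δu/u)² = (1×0.0785)² = 0.00616;  (3·δs/s)² = (3×0.0286)² = 0.00736
δQ/Q = √(0.0164) = 0.128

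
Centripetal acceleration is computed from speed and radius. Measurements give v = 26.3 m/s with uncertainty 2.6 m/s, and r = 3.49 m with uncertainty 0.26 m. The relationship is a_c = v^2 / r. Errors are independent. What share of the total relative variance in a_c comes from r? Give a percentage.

(δa_c/a_c)² = (2·δv/v)² + (-1·δr/r)²
  v term: (2×0.0989)² = 0.0391
  r term: (-1×0.0745)² = 0.00555
Total = 0.0446. Share from r = 0.00555/0.0446 = 0.124.

12.4%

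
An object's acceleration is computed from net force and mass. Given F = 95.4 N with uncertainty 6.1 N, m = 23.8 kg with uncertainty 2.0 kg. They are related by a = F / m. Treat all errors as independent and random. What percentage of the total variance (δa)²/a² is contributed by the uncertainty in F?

(δa/a)² = (1·δF/F)² + (-1·δm/m)²
  F term: (1×0.0639)² = 0.00409
  m term: (-1×0.0840)² = 0.00706
Total = 0.0112. Share from F = 0.00409/0.0112 = 0.367.

36.7%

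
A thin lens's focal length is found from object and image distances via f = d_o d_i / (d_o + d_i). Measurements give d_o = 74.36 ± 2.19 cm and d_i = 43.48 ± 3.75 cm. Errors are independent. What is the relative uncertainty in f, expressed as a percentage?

∂f/∂d_o = (d_i/(d_o+d_i))² = 0.136;  ∂f/∂d_i = (d_o/(d_o+d_i))² = 0.398
δf = √((∂f/∂d_o · δd_o)² + (∂f/∂d_i · δd_i)²) = √(0.0889 + 2.23) = 1.52 cm
f = 27.44 cm, so δf/f = 1.52/27.44 = 0.0555.

5.55%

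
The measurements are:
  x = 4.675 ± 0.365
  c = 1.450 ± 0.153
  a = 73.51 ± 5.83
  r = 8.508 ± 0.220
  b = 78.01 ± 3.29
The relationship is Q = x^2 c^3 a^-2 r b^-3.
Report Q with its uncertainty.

(2.210 ± 0.901) × 10^-7

Relative error in a monomial: (δQ/Q)² = Σ (nᵢ · δxᵢ/xᵢ)².
  (2·δx/x)² = (2×0.0781)² = 0.0244;  (3·δc/c)² = (3×0.106)² = 0.100;  (-2·δa/a)² = (-2×0.0793)² = 0.0252;  (1·δr/r)² = (1×0.0259)² = 0.000669;  (-3·δb/b)² = (-3×0.0422)² = 0.0160
δQ/Q = √(0.166) = 0.408
Q = 2.21e-07, so δQ = 0.408 × 2.21e-07 = 9.01e-08.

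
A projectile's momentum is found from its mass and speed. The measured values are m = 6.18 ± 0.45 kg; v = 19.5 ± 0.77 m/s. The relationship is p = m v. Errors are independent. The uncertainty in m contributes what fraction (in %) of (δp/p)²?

(δp/p)² = (1·δm/m)² + (1·δv/v)²
  m term: (1×0.0728)² = 0.00530
  v term: (1×0.0395)² = 0.00156
Total = 0.00686. Share from m = 0.00530/0.00686 = 0.773.

77.3%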